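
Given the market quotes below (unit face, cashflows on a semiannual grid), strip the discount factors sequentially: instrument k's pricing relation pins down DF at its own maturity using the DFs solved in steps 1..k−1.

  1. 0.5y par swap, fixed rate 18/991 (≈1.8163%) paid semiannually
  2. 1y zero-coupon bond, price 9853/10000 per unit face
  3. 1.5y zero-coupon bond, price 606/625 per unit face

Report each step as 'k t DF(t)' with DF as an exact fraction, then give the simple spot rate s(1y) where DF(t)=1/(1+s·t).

step 1 [0.5y] swap r/2=9/991: DF=(1 − 9/991·(0))/(1+9/991) = 991/1000 ≈ 0.991000
step 2 [1y] zero: DF = P = 9853/10000 ≈ 0.985300
step 3 [1.5y] zero: DF = P = 606/625 ≈ 0.969600

1 1/2 991/1000
2 1 9853/10000
3 3/2 606/625
s(1y) = (1/(9853/10000) − 1)/(1) = 147/9853 ≈ 1.4919%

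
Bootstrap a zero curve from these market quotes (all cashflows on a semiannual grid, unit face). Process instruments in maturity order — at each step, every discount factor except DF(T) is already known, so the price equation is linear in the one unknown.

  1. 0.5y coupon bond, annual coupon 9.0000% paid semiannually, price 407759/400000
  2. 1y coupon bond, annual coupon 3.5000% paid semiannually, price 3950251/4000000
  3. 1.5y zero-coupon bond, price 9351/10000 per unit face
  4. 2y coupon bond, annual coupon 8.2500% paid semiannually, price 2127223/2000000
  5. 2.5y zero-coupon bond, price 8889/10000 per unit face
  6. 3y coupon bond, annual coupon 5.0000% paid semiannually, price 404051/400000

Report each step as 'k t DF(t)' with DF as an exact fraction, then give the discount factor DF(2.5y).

step 1 [0.5y] bond c/2=9/200: DF=(407759/400000 − 9/200·(0))/(1+9/200) = 1951/2000 ≈ 0.975500
step 2 [1y] bond c/2=7/400: DF=(3950251/4000000 − 7/400·(0.975500))/(1+7/400) = 4769/5000 ≈ 0.953800
step 3 [1.5y] zero: DF = P = 9351/10000 ≈ 0.935100
step 4 [2y] bond c/2=33/800: DF=(2127223/2000000 − 33/800·(0.975500+0.953800+0.935100))/(1+33/800) = 227/250 ≈ 0.908000
step 5 [2.5y] zero: DF = P = 8889/10000 ≈ 0.888900
step 6 [3y] bond c/2=1/40: DF=(404051/400000 − 1/40·(0.975500+0.953800+0.935100+0.908000+0.888900))/(1+1/40) = 4359/5000 ≈ 0.871800

1 1/2 1951/2000
2 1 4769/5000
3 3/2 9351/10000
4 2 227/250
5 5/2 8889/10000
6 3 4359/5000
DF(2.5y) = 8889/10000 ≈ 0.888900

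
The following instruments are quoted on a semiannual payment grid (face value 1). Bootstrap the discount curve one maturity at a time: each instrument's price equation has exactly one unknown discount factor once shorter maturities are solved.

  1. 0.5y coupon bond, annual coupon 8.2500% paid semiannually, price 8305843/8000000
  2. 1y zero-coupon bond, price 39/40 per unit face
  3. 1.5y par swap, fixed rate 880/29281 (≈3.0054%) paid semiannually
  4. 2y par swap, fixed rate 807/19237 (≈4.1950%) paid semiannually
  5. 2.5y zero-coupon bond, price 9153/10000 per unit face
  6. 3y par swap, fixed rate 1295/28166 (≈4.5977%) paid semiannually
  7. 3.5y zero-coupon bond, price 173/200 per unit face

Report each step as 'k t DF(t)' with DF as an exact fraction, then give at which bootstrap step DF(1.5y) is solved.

1 1/2 9971/10000
2 1 39/40
3 3/2 239/250
4 2 9193/10000
5 5/2 9153/10000
6 3 1741/2000
7 7/2 173/200
DF(1.5y) is solved at step 3

step 1 [0.5y] bond c/2=33/800: DF=(8305843/8000000 − 33/800·(0))/(1+33/800) = 9971/10000 ≈ 0.997100
step 2 [1y] zero: DF = P = 39/40 ≈ 0.975000
step 3 [1.5y] swap r/2=440/29281: DF=(1 − 440/29281·(0.997100+0.975000))/(1+440/29281) = 239/250 ≈ 0.956000
step 4 [2y] swap r/2=807/38474: DF=(1 − 807/38474·(0.997100+0.975000+0.956000))/(1+807/38474) = 9193/10000 ≈ 0.919300
step 5 [2.5y] zero: DF = P = 9153/10000 ≈ 0.915300
step 6 [3y] swap r/2=1295/56332: DF=(1 − 1295/56332·(0.997100+0.975000+0.956000+0.919300+0.915300))/(1+1295/56332) = 1741/2000 ≈ 0.870500
step 7 [3.5y] zero: DF = P = 173/200 ≈ 0.865000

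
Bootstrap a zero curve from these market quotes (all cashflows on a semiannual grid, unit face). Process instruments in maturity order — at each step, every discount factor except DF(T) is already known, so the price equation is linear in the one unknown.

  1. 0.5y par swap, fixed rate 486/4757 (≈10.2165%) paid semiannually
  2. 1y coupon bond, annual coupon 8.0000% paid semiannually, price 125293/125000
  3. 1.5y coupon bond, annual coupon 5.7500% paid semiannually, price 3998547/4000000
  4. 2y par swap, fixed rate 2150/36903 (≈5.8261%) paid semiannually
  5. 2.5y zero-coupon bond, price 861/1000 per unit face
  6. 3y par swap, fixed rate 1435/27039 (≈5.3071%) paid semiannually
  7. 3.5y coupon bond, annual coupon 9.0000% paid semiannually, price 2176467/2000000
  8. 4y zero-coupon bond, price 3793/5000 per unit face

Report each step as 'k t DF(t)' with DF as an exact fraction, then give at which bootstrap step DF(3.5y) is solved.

1 1/2 4757/5000
2 1 1159/1250
3 3/2 1149/1250
4 2 357/400
5 5/2 861/1000
6 3 1713/2000
7 7/2 1617/2000
8 4 3793/5000
DF(3.5y) is solved at step 7

step 1 [0.5y] swap r/2=243/4757: DF=(1 − 243/4757·(0))/(1+243/4757) = 4757/5000 ≈ 0.951400
step 2 [1y] bond c/2=1/25: DF=(125293/125000 − 1/25·(0.951400))/(1+1/25) = 1159/1250 ≈ 0.927200
step 3 [1.5y] bond c/2=23/800: DF=(3998547/4000000 − 23/800·(0.951400+0.927200))/(1+23/800) = 1149/1250 ≈ 0.919200
step 4 [2y] swap r/2=1075/36903: DF=(1 − 1075/36903·(0.951400+0.927200+0.919200))/(1+1075/36903) = 357/400 ≈ 0.892500
step 5 [2.5y] zero: DF = P = 861/1000 ≈ 0.861000
step 6 [3y] swap r/2=1435/54078: DF=(1 − 1435/54078·(0.951400+0.927200+0.919200+0.892500+0.861000))/(1+1435/54078) = 1713/2000 ≈ 0.856500
step 7 [3.5y] bond c/2=9/200: DF=(2176467/2000000 − 9/200·(0.951400+0.927200+0.919200+0.892500+0.861000+0.856500))/(1+9/200) = 1617/2000 ≈ 0.808500
step 8 [4y] zero: DF = P = 3793/5000 ≈ 0.758600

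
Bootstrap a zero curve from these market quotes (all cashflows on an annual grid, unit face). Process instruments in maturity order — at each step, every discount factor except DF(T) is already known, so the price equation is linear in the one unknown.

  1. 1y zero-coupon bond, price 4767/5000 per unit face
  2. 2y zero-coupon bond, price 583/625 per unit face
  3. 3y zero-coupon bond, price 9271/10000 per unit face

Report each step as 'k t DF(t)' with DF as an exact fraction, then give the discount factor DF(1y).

step 1 [1y] zero: DF = P = 4767/5000 ≈ 0.953400
step 2 [2y] zero: DF = P = 583/625 ≈ 0.932800
step 3 [3y] zero: DF = P = 9271/10000 ≈ 0.927100

1 1 4767/5000
2 2 583/625
3 3 9271/10000
DF(1y) = 4767/5000 ≈ 0.953400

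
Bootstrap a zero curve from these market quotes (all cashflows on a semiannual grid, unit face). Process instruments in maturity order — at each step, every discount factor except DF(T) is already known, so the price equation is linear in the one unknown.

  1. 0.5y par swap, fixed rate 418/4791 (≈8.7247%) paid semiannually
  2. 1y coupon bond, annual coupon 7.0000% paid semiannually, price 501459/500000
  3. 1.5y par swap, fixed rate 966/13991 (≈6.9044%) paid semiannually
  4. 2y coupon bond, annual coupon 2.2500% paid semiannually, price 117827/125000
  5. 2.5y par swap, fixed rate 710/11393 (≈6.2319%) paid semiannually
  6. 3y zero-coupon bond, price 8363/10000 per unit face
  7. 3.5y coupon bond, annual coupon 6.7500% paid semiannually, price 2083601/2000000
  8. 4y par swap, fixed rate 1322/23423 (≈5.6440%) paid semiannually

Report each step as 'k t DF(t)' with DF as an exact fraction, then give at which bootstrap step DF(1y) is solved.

step 1 [0.5y] swap r/2=209/4791: DF=(1 − 209/4791·(0))/(1+209/4791) = 4791/5000 ≈ 0.958200
step 2 [1y] bond c/2=7/200: DF=(501459/500000 − 7/200·(0.958200))/(1+7/200) = 4683/5000 ≈ 0.936600
step 3 [1.5y] swap r/2=483/13991: DF=(1 − 483/13991·(0.958200+0.936600))/(1+483/13991) = 4517/5000 ≈ 0.903400
step 4 [2y] bond c/2=9/800: DF=(117827/125000 − 9/800·(0.958200+0.936600+0.903400))/(1+9/800) = 901/1000 ≈ 0.901000
step 5 [2.5y] swap r/2=355/11393: DF=(1 − 355/11393·(0.958200+0.936600+0.903400+0.901000))/(1+355/11393) = 429/500 ≈ 0.858000
step 6 [3y] zero: DF = P = 8363/10000 ≈ 0.836300
step 7 [3.5y] bond c/2=27/800: DF=(2083601/2000000 − 27/800·(0.958200+0.936600+0.903400+0.901000+0.858000+0.836300))/(1+27/800) = 8317/10000 ≈ 0.831700
step 8 [4y] swap r/2=661/23423: DF=(1 − 661/23423·(0.958200+0.936600+0.903400+0.901000+0.858000+0.836300+0.831700))/(1+661/23423) = 8017/10000 ≈ 0.801700

1 1/2 4791/5000
2 1 4683/5000
3 3/2 4517/5000
4 2 901/1000
5 5/2 429/500
6 3 8363/10000
7 7/2 8317/10000
8 4 8017/10000
DF(1y) is solved at step 2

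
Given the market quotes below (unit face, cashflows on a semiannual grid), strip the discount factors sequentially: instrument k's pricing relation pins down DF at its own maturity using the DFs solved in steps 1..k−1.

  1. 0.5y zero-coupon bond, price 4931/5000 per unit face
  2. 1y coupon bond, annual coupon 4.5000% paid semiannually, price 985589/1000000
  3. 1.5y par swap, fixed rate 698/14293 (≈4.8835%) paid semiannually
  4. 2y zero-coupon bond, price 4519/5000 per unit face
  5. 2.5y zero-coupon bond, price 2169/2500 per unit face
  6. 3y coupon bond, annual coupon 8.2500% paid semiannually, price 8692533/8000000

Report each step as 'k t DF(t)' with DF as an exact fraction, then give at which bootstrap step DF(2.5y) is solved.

step 1 [0.5y] zero: DF = P = 4931/5000 ≈ 0.986200
step 2 [1y] bond c/2=9/400: DF=(985589/1000000 − 9/400·(0.986200))/(1+9/400) = 4711/5000 ≈ 0.942200
step 3 [1.5y] swap r/2=349/14293: DF=(1 − 349/14293·(0.986200+0.942200))/(1+349/14293) = 4651/5000 ≈ 0.930200
step 4 [2y] zero: DF = P = 4519/5000 ≈ 0.903800
step 5 [2.5y] zero: DF = P = 2169/2500 ≈ 0.867600
step 6 [3y] bond c/2=33/800: DF=(8692533/8000000 − 33/800·(0.986200+0.942200+0.930200+0.903800+0.867600))/(1+33/800) = 8601/10000 ≈ 0.860100

1 1/2 4931/5000
2 1 4711/5000
3 3/2 4651/5000
4 2 4519/5000
5 5/2 2169/2500
6 3 8601/10000
DF(2.5y) is solved at step 5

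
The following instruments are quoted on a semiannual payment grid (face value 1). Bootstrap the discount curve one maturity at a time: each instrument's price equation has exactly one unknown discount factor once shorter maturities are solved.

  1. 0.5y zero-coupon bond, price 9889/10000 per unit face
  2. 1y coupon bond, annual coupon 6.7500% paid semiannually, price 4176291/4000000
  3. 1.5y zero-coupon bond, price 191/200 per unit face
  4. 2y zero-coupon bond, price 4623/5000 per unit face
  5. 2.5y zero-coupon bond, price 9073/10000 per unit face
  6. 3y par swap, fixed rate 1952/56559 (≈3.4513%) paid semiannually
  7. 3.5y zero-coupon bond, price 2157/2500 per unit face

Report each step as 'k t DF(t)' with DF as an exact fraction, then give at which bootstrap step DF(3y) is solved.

1 1/2 9889/10000
2 1 9777/10000
3 3/2 191/200
4 2 4623/5000
5 5/2 9073/10000
6 3 564/625
7 7/2 2157/2500
DF(3y) is solved at step 6

step 1 [0.5y] zero: DF = P = 9889/10000 ≈ 0.988900
step 2 [1y] bond c/2=27/800: DF=(4176291/4000000 − 27/800·(0.988900))/(1+27/800) = 9777/10000 ≈ 0.977700
step 3 [1.5y] zero: DF = P = 191/200 ≈ 0.955000
step 4 [2y] zero: DF = P = 4623/5000 ≈ 0.924600
step 5 [2.5y] zero: DF = P = 9073/10000 ≈ 0.907300
step 6 [3y] swap r/2=976/56559: DF=(1 − 976/56559·(0.988900+0.977700+0.955000+0.924600+0.907300))/(1+976/56559) = 564/625 ≈ 0.902400
step 7 [3.5y] zero: DF = P = 2157/2500 ≈ 0.862800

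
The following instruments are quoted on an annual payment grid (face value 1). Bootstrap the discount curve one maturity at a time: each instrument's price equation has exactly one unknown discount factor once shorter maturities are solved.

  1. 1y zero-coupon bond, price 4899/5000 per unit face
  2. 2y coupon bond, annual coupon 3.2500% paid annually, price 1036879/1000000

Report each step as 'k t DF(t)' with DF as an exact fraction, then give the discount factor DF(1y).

1 1 4899/5000
2 2 4867/5000
DF(1y) = 4899/5000 ≈ 0.979800

step 1 [1y] zero: DF = P = 4899/5000 ≈ 0.979800
step 2 [2y] bond c/1=13/400: DF=(1036879/1000000 − 13/400·(0.979800))/(1+13/400) = 4867/5000 ≈ 0.973400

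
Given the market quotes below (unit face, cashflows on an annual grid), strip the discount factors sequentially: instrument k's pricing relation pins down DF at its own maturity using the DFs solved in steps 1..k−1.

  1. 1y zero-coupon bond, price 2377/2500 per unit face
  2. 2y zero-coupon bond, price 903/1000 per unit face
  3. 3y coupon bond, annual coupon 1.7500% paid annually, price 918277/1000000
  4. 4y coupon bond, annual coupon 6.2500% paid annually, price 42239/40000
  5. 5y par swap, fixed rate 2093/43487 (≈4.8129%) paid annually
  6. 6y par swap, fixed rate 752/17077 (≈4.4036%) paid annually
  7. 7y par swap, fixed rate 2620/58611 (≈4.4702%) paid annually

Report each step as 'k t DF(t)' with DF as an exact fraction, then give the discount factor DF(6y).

step 1 [1y] zero: DF = P = 2377/2500 ≈ 0.950800
step 2 [2y] zero: DF = P = 903/1000 ≈ 0.903000
step 3 [3y] bond c/1=7/400: DF=(918277/1000000 − 7/400·(0.950800+0.903000))/(1+7/400) = 4353/5000 ≈ 0.870600
step 4 [4y] bond c/1=1/16: DF=(42239/40000 − 1/16·(0.950800+0.903000+0.870600))/(1+1/16) = 521/625 ≈ 0.833600
step 5 [5y] swap r/1=2093/43487: DF=(1 − 2093/43487·(0.950800+0.903000+0.870600+0.833600))/(1+2093/43487) = 7907/10000 ≈ 0.790700
step 6 [6y] swap r/1=752/17077: DF=(1 − 752/17077·(0.950800+0.903000+0.870600+0.833600+0.790700))/(1+752/17077) = 484/625 ≈ 0.774400
step 7 [7y] swap r/1=2620/58611: DF=(1 − 2620/58611·(0.950800+0.903000+0.870600+0.833600+0.790700+0.774400))/(1+2620/58611) = 369/500 ≈ 0.738000

1 1 2377/2500
2 2 903/1000
3 3 4353/5000
4 4 521/625
5 5 7907/10000
6 6 484/625
7 7 369/500
DF(6y) = 484/625 ≈ 0.774400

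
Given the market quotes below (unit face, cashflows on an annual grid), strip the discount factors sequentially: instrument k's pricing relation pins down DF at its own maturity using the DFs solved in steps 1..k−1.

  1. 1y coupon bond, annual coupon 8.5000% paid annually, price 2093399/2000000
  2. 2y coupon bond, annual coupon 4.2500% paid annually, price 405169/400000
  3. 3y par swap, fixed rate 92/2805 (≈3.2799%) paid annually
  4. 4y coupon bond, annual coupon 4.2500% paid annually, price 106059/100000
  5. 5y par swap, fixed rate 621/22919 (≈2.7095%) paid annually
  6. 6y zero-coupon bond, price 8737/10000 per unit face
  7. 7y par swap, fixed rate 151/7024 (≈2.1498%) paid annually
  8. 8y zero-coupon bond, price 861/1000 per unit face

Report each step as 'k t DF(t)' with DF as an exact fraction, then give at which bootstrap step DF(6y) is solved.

step 1 [1y] bond c/1=17/200: DF=(2093399/2000000 − 17/200·(0))/(1+17/200) = 9647/10000 ≈ 0.964700
step 2 [2y] bond c/1=17/400: DF=(405169/400000 − 17/400·(0.964700))/(1+17/400) = 9323/10000 ≈ 0.932300
step 3 [3y] swap r/1=92/2805: DF=(1 − 92/2805·(0.964700+0.932300))/(1+92/2805) = 227/250 ≈ 0.908000
step 4 [4y] bond c/1=17/400: DF=(106059/100000 − 17/400·(0.964700+0.932300+0.908000))/(1+17/400) = 903/1000 ≈ 0.903000
step 5 [5y] swap r/1=621/22919: DF=(1 − 621/22919·(0.964700+0.932300+0.908000+0.903000))/(1+621/22919) = 4379/5000 ≈ 0.875800
step 6 [6y] zero: DF = P = 8737/10000 ≈ 0.873700
step 7 [7y] swap r/1=151/7024: DF=(1 − 151/7024·(0.964700+0.932300+0.908000+0.903000+0.875800+0.873700))/(1+151/7024) = 8641/10000 ≈ 0.864100
step 8 [8y] zero: DF = P = 861/1000 ≈ 0.861000

1 1 9647/10000
2 2 9323/10000
3 3 227/250
4 4 903/1000
5 5 4379/5000
6 6 8737/10000
7 7 8641/10000
8 8 861/1000
DF(6y) is solved at step 6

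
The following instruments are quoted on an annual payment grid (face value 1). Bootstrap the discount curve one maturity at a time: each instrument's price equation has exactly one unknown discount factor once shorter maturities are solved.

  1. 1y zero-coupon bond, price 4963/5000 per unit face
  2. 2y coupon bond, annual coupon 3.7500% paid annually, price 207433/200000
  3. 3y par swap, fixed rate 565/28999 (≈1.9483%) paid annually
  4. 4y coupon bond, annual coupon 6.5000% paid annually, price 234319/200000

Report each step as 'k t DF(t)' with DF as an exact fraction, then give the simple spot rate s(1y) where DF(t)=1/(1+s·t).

1 1 4963/5000
2 2 4819/5000
3 3 1887/2000
4 4 9231/10000
s(1y) = (1/(4963/5000) − 1)/(1) = 37/4963 ≈ 0.7455%

step 1 [1y] zero: DF = P = 4963/5000 ≈ 0.992600
step 2 [2y] bond c/1=3/80: DF=(207433/200000 − 3/80·(0.992600))/(1+3/80) = 4819/5000 ≈ 0.963800
step 3 [3y] swap r/1=565/28999: DF=(1 − 565/28999·(0.992600+0.963800))/(1+565/28999) = 1887/2000 ≈ 0.943500
step 4 [4y] bond c/1=13/200: DF=(234319/200000 − 13/200·(0.992600+0.963800+0.943500))/(1+13/200) = 9231/10000 ≈ 0.923100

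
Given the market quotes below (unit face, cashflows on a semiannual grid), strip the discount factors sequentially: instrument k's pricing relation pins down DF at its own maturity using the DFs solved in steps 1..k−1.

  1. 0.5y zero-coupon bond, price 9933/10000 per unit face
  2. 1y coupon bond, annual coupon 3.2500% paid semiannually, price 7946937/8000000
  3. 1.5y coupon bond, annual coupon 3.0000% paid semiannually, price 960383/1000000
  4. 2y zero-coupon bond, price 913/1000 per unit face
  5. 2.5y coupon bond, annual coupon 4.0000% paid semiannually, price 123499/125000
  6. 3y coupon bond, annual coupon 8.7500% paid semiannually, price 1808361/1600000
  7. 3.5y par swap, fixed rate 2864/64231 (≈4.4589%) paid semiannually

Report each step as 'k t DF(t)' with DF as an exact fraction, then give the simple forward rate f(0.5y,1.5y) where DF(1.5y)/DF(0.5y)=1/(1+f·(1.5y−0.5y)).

step 1 [0.5y] zero: DF = P = 9933/10000 ≈ 0.993300
step 2 [1y] bond c/2=13/800: DF=(7946937/8000000 − 13/800·(0.993300))/(1+13/800) = 601/625 ≈ 0.961600
step 3 [1.5y] bond c/2=3/200: DF=(960383/1000000 − 3/200·(0.993300+0.961600))/(1+3/200) = 9173/10000 ≈ 0.917300
step 4 [2y] zero: DF = P = 913/1000 ≈ 0.913000
step 5 [2.5y] bond c/2=1/50: DF=(123499/125000 − 1/50·(0.993300+0.961600+0.917300+0.913000))/(1+1/50) = 559/625 ≈ 0.894400
step 6 [3y] bond c/2=7/160: DF=(1808361/1600000 − 7/160·(0.993300+0.961600+0.917300+0.913000+0.894400))/(1+7/160) = 8867/10000 ≈ 0.886700
step 7 [3.5y] swap r/2=1432/64231: DF=(1 − 1432/64231·(0.993300+0.961600+0.917300+0.913000+0.894400+0.886700))/(1+1432/64231) = 1071/1250 ≈ 0.856800

1 1/2 9933/10000
2 1 601/625
3 3/2 9173/10000
4 2 913/1000
5 5/2 559/625
6 3 8867/10000
7 7/2 1071/1250
f(0.5y,1.5y) = ((9933/10000)/(9173/10000) − 1)/(1) = 760/9173 ≈ 8.2852%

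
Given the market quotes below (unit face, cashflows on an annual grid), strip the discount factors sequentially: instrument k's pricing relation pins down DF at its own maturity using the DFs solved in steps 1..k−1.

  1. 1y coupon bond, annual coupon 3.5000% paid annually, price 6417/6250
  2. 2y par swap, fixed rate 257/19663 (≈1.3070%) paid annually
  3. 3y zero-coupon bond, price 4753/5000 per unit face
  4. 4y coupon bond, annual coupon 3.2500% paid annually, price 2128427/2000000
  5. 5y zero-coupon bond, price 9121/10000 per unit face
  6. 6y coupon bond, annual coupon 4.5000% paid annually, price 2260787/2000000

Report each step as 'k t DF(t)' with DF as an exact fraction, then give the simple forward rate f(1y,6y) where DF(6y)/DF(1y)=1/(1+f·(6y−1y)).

1 1 124/125
2 2 9743/10000
3 3 4753/5000
4 4 9389/10000
5 5 9121/10000
6 6 2191/2500
f(1y,6y) = ((124/125)/(2191/2500) − 1)/(5) = 289/10955 ≈ 2.6381%

step 1 [1y] bond c/1=7/200: DF=(6417/6250 − 7/200·(0))/(1+7/200) = 124/125 ≈ 0.992000
step 2 [2y] swap r/1=257/19663: DF=(1 − 257/19663·(0.992000))/(1+257/19663) = 9743/10000 ≈ 0.974300
step 3 [3y] zero: DF = P = 4753/5000 ≈ 0.950600
step 4 [4y] bond c/1=13/400: DF=(2128427/2000000 − 13/400·(0.992000+0.974300+0.950600))/(1+13/400) = 9389/10000 ≈ 0.938900
step 5 [5y] zero: DF = P = 9121/10000 ≈ 0.912100
step 6 [6y] bond c/1=9/200: DF=(2260787/2000000 − 9/200·(0.992000+0.974300+0.950600+0.938900+0.912100))/(1+9/200) = 2191/2500 ≈ 0.876400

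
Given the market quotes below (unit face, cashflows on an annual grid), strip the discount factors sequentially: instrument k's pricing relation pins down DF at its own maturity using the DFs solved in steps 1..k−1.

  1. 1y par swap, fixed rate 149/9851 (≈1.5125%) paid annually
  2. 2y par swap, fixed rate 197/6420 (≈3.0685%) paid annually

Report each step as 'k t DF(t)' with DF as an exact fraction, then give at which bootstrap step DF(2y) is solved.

step 1 [1y] swap r/1=149/9851: DF=(1 − 149/9851·(0))/(1+149/9851) = 9851/10000 ≈ 0.985100
step 2 [2y] swap r/1=197/6420: DF=(1 − 197/6420·(0.985100))/(1+197/6420) = 9409/10000 ≈ 0.940900

1 1 9851/10000
2 2 9409/10000
DF(2y) is solved at step 2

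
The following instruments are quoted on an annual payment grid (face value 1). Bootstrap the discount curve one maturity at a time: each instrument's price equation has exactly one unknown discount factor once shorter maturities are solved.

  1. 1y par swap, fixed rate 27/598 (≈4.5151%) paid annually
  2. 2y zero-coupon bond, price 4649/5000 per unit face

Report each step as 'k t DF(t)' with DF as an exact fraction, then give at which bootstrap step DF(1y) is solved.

1 1 598/625
2 2 4649/5000
DF(1y) is solved at step 1

step 1 [1y] swap r/1=27/598: DF=(1 − 27/598·(0))/(1+27/598) = 598/625 ≈ 0.956800
step 2 [2y] zero: DF = P = 4649/5000 ≈ 0.929800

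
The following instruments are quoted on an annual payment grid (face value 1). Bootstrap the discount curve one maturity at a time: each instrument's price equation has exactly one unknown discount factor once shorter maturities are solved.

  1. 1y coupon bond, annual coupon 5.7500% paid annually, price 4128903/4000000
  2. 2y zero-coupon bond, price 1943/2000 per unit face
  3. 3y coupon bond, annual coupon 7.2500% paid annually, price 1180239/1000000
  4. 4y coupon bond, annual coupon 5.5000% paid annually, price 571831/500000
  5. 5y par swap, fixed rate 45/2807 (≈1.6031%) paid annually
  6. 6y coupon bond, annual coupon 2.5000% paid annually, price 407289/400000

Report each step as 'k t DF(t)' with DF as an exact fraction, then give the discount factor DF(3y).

step 1 [1y] bond c/1=23/400: DF=(4128903/4000000 − 23/400·(0))/(1+23/400) = 9761/10000 ≈ 0.976100
step 2 [2y] zero: DF = P = 1943/2000 ≈ 0.971500
step 3 [3y] bond c/1=29/400: DF=(1180239/1000000 − 29/400·(0.976100+0.971500))/(1+29/400) = 1211/1250 ≈ 0.968800
step 4 [4y] bond c/1=11/200: DF=(571831/500000 − 11/200·(0.976100+0.971500+0.968800))/(1+11/200) = 233/250 ≈ 0.932000
step 5 [5y] swap r/1=45/2807: DF=(1 − 45/2807·(0.976100+0.971500+0.968800+0.932000))/(1+45/2807) = 1847/2000 ≈ 0.923500
step 6 [6y] bond c/1=1/40: DF=(407289/400000 − 1/40·(0.976100+0.971500+0.968800+0.932000+0.923500))/(1+1/40) = 877/1000 ≈ 0.877000

1 1 9761/10000
2 2 1943/2000
3 3 1211/1250
4 4 233/250
5 5 1847/2000
6 6 877/1000
DF(3y) = 1211/1250 ≈ 0.968800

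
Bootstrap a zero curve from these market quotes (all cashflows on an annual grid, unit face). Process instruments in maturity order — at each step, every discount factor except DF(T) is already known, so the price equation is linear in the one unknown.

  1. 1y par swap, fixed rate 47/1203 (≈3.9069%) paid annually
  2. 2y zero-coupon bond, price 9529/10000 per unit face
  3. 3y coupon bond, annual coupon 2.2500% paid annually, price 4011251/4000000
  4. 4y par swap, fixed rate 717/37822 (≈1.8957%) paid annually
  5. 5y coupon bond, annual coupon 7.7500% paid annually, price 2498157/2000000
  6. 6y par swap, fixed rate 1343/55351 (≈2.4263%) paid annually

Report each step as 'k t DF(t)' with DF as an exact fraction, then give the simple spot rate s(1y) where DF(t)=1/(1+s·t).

step 1 [1y] swap r/1=47/1203: DF=(1 − 47/1203·(0))/(1+47/1203) = 1203/1250 ≈ 0.962400
step 2 [2y] zero: DF = P = 9529/10000 ≈ 0.952900
step 3 [3y] bond c/1=9/400: DF=(4011251/4000000 − 9/400·(0.962400+0.952900))/(1+9/400) = 4693/5000 ≈ 0.938600
step 4 [4y] swap r/1=717/37822: DF=(1 − 717/37822·(0.962400+0.952900+0.938600))/(1+717/37822) = 9283/10000 ≈ 0.928300
step 5 [5y] bond c/1=31/400: DF=(2498157/2000000 − 31/400·(0.962400+0.952900+0.938600+0.928300))/(1+31/400) = 1109/1250 ≈ 0.887200
step 6 [6y] swap r/1=1343/55351: DF=(1 − 1343/55351·(0.962400+0.952900+0.938600+0.928300+0.887200))/(1+1343/55351) = 8657/10000 ≈ 0.865700

1 1 1203/1250
2 2 9529/10000
3 3 4693/5000
4 4 9283/10000
5 5 1109/1250
6 6 8657/10000
s(1y) = (1/(1203/1250) − 1)/(1) = 47/1203 ≈ 3.9069%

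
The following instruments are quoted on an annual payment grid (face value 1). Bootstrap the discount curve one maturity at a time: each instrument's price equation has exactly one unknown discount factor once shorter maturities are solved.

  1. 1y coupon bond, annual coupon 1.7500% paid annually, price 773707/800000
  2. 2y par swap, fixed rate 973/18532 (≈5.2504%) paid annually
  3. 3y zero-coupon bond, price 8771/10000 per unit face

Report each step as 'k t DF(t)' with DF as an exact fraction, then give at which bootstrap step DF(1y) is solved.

1 1 1901/2000
2 2 9027/10000
3 3 8771/10000
DF(1y) is solved at step 1

step 1 [1y] bond c/1=7/400: DF=(773707/800000 − 7/400·(0))/(1+7/400) = 1901/2000 ≈ 0.950500
step 2 [2y] swap r/1=973/18532: DF=(1 − 973/18532·(0.950500))/(1+973/18532) = 9027/10000 ≈ 0.902700
step 3 [3y] zero: DF = P = 8771/10000 ≈ 0.877100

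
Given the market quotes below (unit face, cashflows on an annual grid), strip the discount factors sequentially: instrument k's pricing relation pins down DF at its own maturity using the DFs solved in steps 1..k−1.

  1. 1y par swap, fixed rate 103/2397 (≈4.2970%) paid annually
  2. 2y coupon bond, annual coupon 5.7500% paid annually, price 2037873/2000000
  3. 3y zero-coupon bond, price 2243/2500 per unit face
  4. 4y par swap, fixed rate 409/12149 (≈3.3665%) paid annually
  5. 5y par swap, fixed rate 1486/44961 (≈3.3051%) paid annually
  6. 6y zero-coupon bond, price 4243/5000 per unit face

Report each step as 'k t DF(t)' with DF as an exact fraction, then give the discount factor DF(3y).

step 1 [1y] swap r/1=103/2397: DF=(1 − 103/2397·(0))/(1+103/2397) = 2397/2500 ≈ 0.958800
step 2 [2y] bond c/1=23/400: DF=(2037873/2000000 − 23/400·(0.958800))/(1+23/400) = 4557/5000 ≈ 0.911400
step 3 [3y] zero: DF = P = 2243/2500 ≈ 0.897200
step 4 [4y] swap r/1=409/12149: DF=(1 − 409/12149·(0.958800+0.911400+0.897200))/(1+409/12149) = 8773/10000 ≈ 0.877300
step 5 [5y] swap r/1=1486/44961: DF=(1 − 1486/44961·(0.958800+0.911400+0.897200+0.877300))/(1+1486/44961) = 4257/5000 ≈ 0.851400
step 6 [6y] zero: DF = P = 4243/5000 ≈ 0.848600

1 1 2397/2500
2 2 4557/5000
3 3 2243/2500
4 4 8773/10000
5 5 4257/5000
6 6 4243/5000
DF(3y) = 2243/2500 ≈ 0.897200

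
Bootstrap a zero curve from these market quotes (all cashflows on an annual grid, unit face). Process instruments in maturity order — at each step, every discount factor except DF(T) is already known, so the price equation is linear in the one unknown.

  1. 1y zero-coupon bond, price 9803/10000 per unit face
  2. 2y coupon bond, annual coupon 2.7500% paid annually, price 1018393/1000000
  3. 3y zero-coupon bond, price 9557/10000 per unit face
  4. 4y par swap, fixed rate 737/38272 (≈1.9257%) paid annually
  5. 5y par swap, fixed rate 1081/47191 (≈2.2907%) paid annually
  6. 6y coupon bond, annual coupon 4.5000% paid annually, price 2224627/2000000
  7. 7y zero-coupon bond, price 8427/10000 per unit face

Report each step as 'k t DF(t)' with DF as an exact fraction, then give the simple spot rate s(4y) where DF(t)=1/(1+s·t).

step 1 [1y] zero: DF = P = 9803/10000 ≈ 0.980300
step 2 [2y] bond c/1=11/400: DF=(1018393/1000000 − 11/400·(0.980300))/(1+11/400) = 9649/10000 ≈ 0.964900
step 3 [3y] zero: DF = P = 9557/10000 ≈ 0.955700
step 4 [4y] swap r/1=737/38272: DF=(1 − 737/38272·(0.980300+0.964900+0.955700))/(1+737/38272) = 9263/10000 ≈ 0.926300
step 5 [5y] swap r/1=1081/47191: DF=(1 − 1081/47191·(0.980300+0.964900+0.955700+0.926300))/(1+1081/47191) = 8919/10000 ≈ 0.891900
step 6 [6y] bond c/1=9/200: DF=(2224627/2000000 − 9/200·(0.980300+0.964900+0.955700+0.926300+0.891900))/(1+9/200) = 2153/2500 ≈ 0.861200
step 7 [7y] zero: DF = P = 8427/10000 ≈ 0.842700

1 1 9803/10000
2 2 9649/10000
3 3 9557/10000
4 4 9263/10000
5 5 8919/10000
6 6 2153/2500
7 7 8427/10000
s(4y) = (1/(9263/10000) − 1)/(4) = 737/37052 ≈ 1.9891%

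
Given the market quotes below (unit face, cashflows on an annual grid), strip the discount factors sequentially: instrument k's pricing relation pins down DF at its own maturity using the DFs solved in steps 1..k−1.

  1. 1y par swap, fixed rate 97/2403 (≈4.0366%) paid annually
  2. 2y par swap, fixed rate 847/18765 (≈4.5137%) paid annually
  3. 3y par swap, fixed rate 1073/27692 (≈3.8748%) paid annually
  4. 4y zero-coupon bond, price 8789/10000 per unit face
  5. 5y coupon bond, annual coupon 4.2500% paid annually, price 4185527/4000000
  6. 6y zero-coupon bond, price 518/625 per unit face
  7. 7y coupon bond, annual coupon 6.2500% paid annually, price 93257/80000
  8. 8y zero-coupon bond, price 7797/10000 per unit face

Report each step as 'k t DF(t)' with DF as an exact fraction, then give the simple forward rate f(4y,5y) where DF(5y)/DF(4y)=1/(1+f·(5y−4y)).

1 1 2403/2500
2 2 9153/10000
3 3 8927/10000
4 4 8789/10000
5 5 171/200
6 6 518/625
7 7 1567/2000
8 8 7797/10000
f(4y,5y) = ((8789/10000)/(171/200) − 1)/(1) = 239/8550 ≈ 2.7953%

step 1 [1y] swap r/1=97/2403: DF=(1 − 97/2403·(0))/(1+97/2403) = 2403/2500 ≈ 0.961200
step 2 [2y] swap r/1=847/18765: DF=(1 − 847/18765·(0.961200))/(1+847/18765) = 9153/10000 ≈ 0.915300
step 3 [3y] swap r/1=1073/27692: DF=(1 − 1073/27692·(0.961200+0.915300))/(1+1073/27692) = 8927/10000 ≈ 0.892700
step 4 [4y] zero: DF = P = 8789/10000 ≈ 0.878900
step 5 [5y] bond c/1=17/400: DF=(4185527/4000000 − 17/400·(0.961200+0.915300+0.892700+0.878900))/(1+17/400) = 171/200 ≈ 0.855000
step 6 [6y] zero: DF = P = 518/625 ≈ 0.828800
step 7 [7y] bond c/1=1/16: DF=(93257/80000 − 1/16·(0.961200+0.915300+0.892700+0.878900+0.855000+0.828800))/(1+1/16) = 1567/2000 ≈ 0.783500
step 8 [8y] zero: DF = P = 7797/10000 ≈ 0.779700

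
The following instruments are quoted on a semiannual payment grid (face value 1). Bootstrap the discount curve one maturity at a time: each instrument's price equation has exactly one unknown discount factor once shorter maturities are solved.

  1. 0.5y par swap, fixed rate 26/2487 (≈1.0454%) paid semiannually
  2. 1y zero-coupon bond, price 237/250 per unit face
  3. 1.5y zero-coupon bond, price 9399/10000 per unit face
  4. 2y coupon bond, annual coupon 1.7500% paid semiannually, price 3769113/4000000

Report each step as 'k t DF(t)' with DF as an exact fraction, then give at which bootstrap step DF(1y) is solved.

step 1 [0.5y] swap r/2=13/2487: DF=(1 − 13/2487·(0))/(1+13/2487) = 2487/2500 ≈ 0.994800
step 2 [1y] zero: DF = P = 237/250 ≈ 0.948000
step 3 [1.5y] zero: DF = P = 9399/10000 ≈ 0.939900
step 4 [2y] bond c/2=7/800: DF=(3769113/4000000 − 7/800·(0.994800+0.948000+0.939900))/(1+7/800) = 9091/10000 ≈ 0.909100

1 1/2 2487/2500
2 1 237/250
3 3/2 9399/10000
4 2 9091/10000
DF(1y) is solved at step 2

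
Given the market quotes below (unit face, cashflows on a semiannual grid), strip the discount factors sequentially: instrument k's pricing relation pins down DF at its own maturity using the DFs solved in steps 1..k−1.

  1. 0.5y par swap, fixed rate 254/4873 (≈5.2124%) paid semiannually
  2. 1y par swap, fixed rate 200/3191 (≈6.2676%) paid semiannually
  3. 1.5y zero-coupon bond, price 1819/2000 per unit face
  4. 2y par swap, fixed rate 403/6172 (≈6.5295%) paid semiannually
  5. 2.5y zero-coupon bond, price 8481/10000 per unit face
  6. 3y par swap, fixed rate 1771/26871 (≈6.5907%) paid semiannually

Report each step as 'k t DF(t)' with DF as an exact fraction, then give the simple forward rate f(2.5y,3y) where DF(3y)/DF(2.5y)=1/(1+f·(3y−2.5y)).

step 1 [0.5y] swap r/2=127/4873: DF=(1 − 127/4873·(0))/(1+127/4873) = 4873/5000 ≈ 0.974600
step 2 [1y] swap r/2=100/3191: DF=(1 − 100/3191·(0.974600))/(1+100/3191) = 47/50 ≈ 0.940000
step 3 [1.5y] zero: DF = P = 1819/2000 ≈ 0.909500
step 4 [2y] swap r/2=403/12344: DF=(1 − 403/12344·(0.974600+0.940000+0.909500))/(1+403/12344) = 8791/10000 ≈ 0.879100
step 5 [2.5y] zero: DF = P = 8481/10000 ≈ 0.848100
step 6 [3y] swap r/2=1771/53742: DF=(1 − 1771/53742·(0.974600+0.940000+0.909500+0.879100+0.848100))/(1+1771/53742) = 8229/10000 ≈ 0.822900

1 1/2 4873/5000
2 1 47/50
3 3/2 1819/2000
4 2 8791/10000
5 5/2 8481/10000
6 3 8229/10000
f(2.5y,3y) = ((8481/10000)/(8229/10000) − 1)/(1/2) = 168/2743 ≈ 6.1247%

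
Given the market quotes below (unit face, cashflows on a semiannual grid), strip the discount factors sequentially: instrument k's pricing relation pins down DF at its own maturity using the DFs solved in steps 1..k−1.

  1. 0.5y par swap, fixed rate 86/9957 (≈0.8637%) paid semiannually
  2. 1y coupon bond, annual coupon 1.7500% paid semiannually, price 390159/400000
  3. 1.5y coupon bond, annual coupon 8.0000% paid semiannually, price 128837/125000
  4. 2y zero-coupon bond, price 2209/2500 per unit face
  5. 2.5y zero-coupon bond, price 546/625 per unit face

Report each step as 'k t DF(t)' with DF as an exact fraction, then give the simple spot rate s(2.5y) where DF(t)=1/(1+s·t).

step 1 [0.5y] swap r/2=43/9957: DF=(1 − 43/9957·(0))/(1+43/9957) = 9957/10000 ≈ 0.995700
step 2 [1y] bond c/2=7/800: DF=(390159/400000 − 7/800·(0.995700))/(1+7/800) = 9583/10000 ≈ 0.958300
step 3 [1.5y] bond c/2=1/25: DF=(128837/125000 − 1/25·(0.995700+0.958300))/(1+1/25) = 9159/10000 ≈ 0.915900
step 4 [2y] zero: DF = P = 2209/2500 ≈ 0.883600
step 5 [2.5y] zero: DF = P = 546/625 ≈ 0.873600

1 1/2 9957/10000
2 1 9583/10000
3 3/2 9159/10000
4 2 2209/2500
5 5/2 546/625
s(2.5y) = (1/(546/625) − 1)/(5/2) = 79/1365 ≈ 5.7875%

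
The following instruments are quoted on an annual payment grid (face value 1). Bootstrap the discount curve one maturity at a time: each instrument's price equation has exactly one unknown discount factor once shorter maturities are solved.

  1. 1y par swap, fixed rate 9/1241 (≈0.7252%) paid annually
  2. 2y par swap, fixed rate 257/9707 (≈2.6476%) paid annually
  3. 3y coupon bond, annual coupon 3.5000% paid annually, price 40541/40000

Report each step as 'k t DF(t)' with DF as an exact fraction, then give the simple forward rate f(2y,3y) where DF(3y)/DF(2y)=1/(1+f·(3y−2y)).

1 1 1241/1250
2 2 4743/5000
3 3 571/625
f(2y,3y) = ((4743/5000)/(571/625) − 1)/(1) = 175/4568 ≈ 3.8310%

step 1 [1y] swap r/1=9/1241: DF=(1 − 9/1241·(0))/(1+9/1241) = 1241/1250 ≈ 0.992800
step 2 [2y] swap r/1=257/9707: DF=(1 − 257/9707·(0.992800))/(1+257/9707) = 4743/5000 ≈ 0.948600
step 3 [3y] bond c/1=7/200: DF=(40541/40000 − 7/200·(0.992800+0.948600))/(1+7/200) = 571/625 ≈ 0.913600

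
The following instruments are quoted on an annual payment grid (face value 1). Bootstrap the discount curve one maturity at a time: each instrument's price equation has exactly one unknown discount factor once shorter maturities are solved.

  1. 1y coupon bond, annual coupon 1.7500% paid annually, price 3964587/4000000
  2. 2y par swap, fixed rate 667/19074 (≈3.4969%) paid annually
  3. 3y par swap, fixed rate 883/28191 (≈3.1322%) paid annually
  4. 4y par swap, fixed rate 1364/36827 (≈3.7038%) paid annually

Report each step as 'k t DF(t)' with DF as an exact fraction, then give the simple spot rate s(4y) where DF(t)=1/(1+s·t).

1 1 9741/10000
2 2 9333/10000
3 3 9117/10000
4 4 2159/2500
s(4y) = (1/(2159/2500) − 1)/(4) = 341/8636 ≈ 3.9486%

step 1 [1y] bond c/1=7/400: DF=(3964587/4000000 − 7/400·(0))/(1+7/400) = 9741/10000 ≈ 0.974100
step 2 [2y] swap r/1=667/19074: DF=(1 − 667/19074·(0.974100))/(1+667/19074) = 9333/10000 ≈ 0.933300
step 3 [3y] swap r/1=883/28191: DF=(1 − 883/28191·(0.974100+0.933300))/(1+883/28191) = 9117/10000 ≈ 0.911700
step 4 [4y] swap r/1=1364/36827: DF=(1 − 1364/36827·(0.974100+0.933300+0.911700))/(1+1364/36827) = 2159/2500 ≈ 0.863600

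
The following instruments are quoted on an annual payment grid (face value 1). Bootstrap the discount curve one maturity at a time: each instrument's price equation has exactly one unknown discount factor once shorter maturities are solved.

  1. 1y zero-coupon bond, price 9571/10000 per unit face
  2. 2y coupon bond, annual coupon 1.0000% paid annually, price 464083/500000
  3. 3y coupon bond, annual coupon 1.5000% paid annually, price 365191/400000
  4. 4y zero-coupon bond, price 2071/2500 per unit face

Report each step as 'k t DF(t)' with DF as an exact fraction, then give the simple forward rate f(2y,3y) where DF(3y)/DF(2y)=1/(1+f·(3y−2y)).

1 1 9571/10000
2 2 1819/2000
3 3 8719/10000
4 4 2071/2500
f(2y,3y) = ((1819/2000)/(8719/10000) − 1)/(1) = 376/8719 ≈ 4.3124%

step 1 [1y] zero: DF = P = 9571/10000 ≈ 0.957100
step 2 [2y] bond c/1=1/100: DF=(464083/500000 − 1/100·(0.957100))/(1+1/100) = 1819/2000 ≈ 0.909500
step 3 [3y] bond c/1=3/200: DF=(365191/400000 − 3/200·(0.957100+0.909500))/(1+3/200) = 8719/10000 ≈ 0.871900
step 4 [4y] zero: DF = P = 2071/2500 ≈ 0.828400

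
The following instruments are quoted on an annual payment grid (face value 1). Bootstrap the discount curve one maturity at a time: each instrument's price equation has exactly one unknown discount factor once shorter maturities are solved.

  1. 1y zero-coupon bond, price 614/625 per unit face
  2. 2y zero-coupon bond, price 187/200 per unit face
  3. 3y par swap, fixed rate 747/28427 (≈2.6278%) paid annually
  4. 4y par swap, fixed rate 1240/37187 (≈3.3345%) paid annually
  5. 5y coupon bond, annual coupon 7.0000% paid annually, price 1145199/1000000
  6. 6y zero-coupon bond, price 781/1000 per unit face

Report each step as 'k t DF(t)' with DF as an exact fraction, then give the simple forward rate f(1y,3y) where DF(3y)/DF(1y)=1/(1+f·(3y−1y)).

step 1 [1y] zero: DF = P = 614/625 ≈ 0.982400
step 2 [2y] zero: DF = P = 187/200 ≈ 0.935000
step 3 [3y] swap r/1=747/28427: DF=(1 − 747/28427·(0.982400+0.935000))/(1+747/28427) = 9253/10000 ≈ 0.925300
step 4 [4y] swap r/1=1240/37187: DF=(1 − 1240/37187·(0.982400+0.935000+0.925300))/(1+1240/37187) = 219/250 ≈ 0.876000
step 5 [5y] bond c/1=7/100: DF=(1145199/1000000 − 7/100·(0.982400+0.935000+0.925300+0.876000))/(1+7/100) = 827/1000 ≈ 0.827000
step 6 [6y] zero: DF = P = 781/1000 ≈ 0.781000

1 1 614/625
2 2 187/200
3 3 9253/10000
4 4 219/250
5 5 827/1000
6 6 781/1000
f(1y,3y) = ((614/625)/(9253/10000) − 1)/(2) = 571/18506 ≈ 3.0855%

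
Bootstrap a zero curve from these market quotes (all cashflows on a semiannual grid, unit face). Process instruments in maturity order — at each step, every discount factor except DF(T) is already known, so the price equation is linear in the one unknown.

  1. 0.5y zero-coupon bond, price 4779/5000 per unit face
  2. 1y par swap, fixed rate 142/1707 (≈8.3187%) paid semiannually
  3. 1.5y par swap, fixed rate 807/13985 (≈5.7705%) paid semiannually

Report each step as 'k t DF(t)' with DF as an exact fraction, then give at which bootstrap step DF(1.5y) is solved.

step 1 [0.5y] zero: DF = P = 4779/5000 ≈ 0.955800
step 2 [1y] swap r/2=71/1707: DF=(1 − 71/1707·(0.955800))/(1+71/1707) = 9219/10000 ≈ 0.921900
step 3 [1.5y] swap r/2=807/27970: DF=(1 − 807/27970·(0.955800+0.921900))/(1+807/27970) = 9193/10000 ≈ 0.919300

1 1/2 4779/5000
2 1 9219/10000
3 3/2 9193/10000
DF(1.5y) is solved at step 3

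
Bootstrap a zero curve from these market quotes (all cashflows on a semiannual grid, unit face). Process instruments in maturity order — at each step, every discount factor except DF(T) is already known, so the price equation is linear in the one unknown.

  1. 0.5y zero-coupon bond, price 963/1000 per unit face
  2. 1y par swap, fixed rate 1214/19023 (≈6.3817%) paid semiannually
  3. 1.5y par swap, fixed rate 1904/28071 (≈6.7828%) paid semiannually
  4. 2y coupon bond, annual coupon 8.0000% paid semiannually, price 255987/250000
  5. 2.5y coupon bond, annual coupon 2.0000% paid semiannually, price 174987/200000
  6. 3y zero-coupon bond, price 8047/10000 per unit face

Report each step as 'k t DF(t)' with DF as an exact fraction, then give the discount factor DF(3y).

1 1/2 963/1000
2 1 9393/10000
3 3/2 1131/1250
4 2 4383/5000
5 5/2 4149/5000
6 3 8047/10000
DF(3y) = 8047/10000 ≈ 0.804700

step 1 [0.5y] zero: DF = P = 963/1000 ≈ 0.963000
step 2 [1y] swap r/2=607/19023: DF=(1 − 607/19023·(0.963000))/(1+607/19023) = 9393/10000 ≈ 0.939300
step 3 [1.5y] swap r/2=952/28071: DF=(1 − 952/28071·(0.963000+0.939300))/(1+952/28071) = 1131/1250 ≈ 0.904800
step 4 [2y] bond c/2=1/25: DF=(255987/250000 − 1/25·(0.963000+0.939300+0.904800))/(1+1/25) = 4383/5000 ≈ 0.876600
step 5 [2.5y] bond c/2=1/100: DF=(174987/200000 − 1/100·(0.963000+0.939300+0.904800+0.876600))/(1+1/100) = 4149/5000 ≈ 0.829800
step 6 [3y] zero: DF = P = 8047/10000 ≈ 0.804700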